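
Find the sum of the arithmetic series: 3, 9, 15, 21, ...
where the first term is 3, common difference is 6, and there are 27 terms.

Sₙ = n/2 × (first + last)
Last term = a + (n-1)d = 3 + (27-1)×6 = 159
S_27 = 27/2 × (3 + 159)
S_27 = 27/2 × 162 = 2187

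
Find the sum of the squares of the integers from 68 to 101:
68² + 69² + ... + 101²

Use ∑_{k=1}^{n} k² = n(n+1)(2n+1)/6, then subtract the first 67 terms.
∑_{k=1}^{101} k² = 101×102×203/6 = 348551
∑_{k=1}^{67} k² = 67×68×135/6 = 102510
∑_{k=68}^{101} k² = 348551 - 102510 = 246041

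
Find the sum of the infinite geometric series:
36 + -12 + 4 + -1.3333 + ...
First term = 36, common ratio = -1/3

For |r| < 1, S = a / (1 - r)
S = 36 / (1 - (-1/3))
S = 36 / (4/3)
S = 27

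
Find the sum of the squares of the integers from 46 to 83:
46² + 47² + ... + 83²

Use ∑_{k=1}^{n} k² = n(n+1)(2n+1)/6, then subtract the first 45 terms.
∑_{k=1}^{83} k² = 83×84×167/6 = 194054
∑_{k=1}^{45} k² = 45×46×91/6 = 31395
∑_{k=46}^{83} k² = 194054 - 31395 = 162659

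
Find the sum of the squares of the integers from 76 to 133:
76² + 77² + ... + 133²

Use ∑_{k=1}^{n} k² = n(n+1)(2n+1)/6, then subtract the first 75 terms.
∑_{k=1}^{133} k² = 133×134×267/6 = 793079
∑_{k=1}^{75} k² = 75×76×151/6 = 143450
∑_{k=76}^{133} k² = 793079 - 143450 = 649629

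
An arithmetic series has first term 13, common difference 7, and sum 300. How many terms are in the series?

Using S = n/2 × [2a + (n-1)d]
300 = n/2 × [2(13) + (n-1)(7)]
300 = n/2 × [26 + 7n - 7]
600 = n × [19 + 7n]
7n² + (19)n - 600 = 0
Discriminant: Δ = (19)² - 4(7)(-600) = 361 + 16800 = 17161
√Δ = 131
n = [-(19) + √Δ] / (2·7) = (-19 + 131) / 14 = 112 / 14 = 8
(The negative root is discarded since n must be a positive integer.)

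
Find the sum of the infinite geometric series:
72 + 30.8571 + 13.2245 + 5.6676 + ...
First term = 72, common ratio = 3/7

For |r| < 1, S = a / (1 - r)
S = 72 / (1 - (3/7))
S = 72 / (4/7)
S = 126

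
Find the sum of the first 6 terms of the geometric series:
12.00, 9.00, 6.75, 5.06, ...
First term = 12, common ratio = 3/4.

Sₙ = a(1 - rⁿ) / (1 - r)
S_6 = 12(1 - (3/4)^6) / (1 - (3/4))
S_6 = 12(1 - (729/4096)) / (1/4)
S_6 = 10101/256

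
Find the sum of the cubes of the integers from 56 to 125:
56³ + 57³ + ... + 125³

Use ∑_{k=1}^{n} k³ = [n(n+1)/2]², then subtract the first 55 terms.
∑_{k=1}^{125} k³ = [125×126/2]² = 7875² = 62015625
∑_{k=1}^{55} k³ = [55×56/2]² = 1540² = 2371600
∑_{k=56}^{125} k³ = 62015625 - 2371600 = 59644025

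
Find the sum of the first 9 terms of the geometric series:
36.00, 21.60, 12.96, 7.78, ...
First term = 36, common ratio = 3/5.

Sₙ = a(1 - rⁿ) / (1 - r)
S_9 = 36(1 - (3/5)^9) / (1 - (3/5))
S_9 = 36(1 - (19683/1953125)) / (2/5)
S_9 = 34801956/390625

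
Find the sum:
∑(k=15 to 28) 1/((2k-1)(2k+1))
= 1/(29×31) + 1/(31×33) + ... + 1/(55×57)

Partial fractions: 1/((2k-1)(2k+1)) = (1/2)[1/(2k-1) - 1/(2k+1)]
The series telescopes:
= (1/2)[1/29 - 1/57]
= 14/1653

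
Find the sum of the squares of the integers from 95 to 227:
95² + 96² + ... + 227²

Use ∑_{k=1}^{n} k² = n(n+1)(2n+1)/6, then subtract the first 94 terms.
∑_{k=1}^{227} k² = 227×228×455/6 = 3924830
∑_{k=1}^{94} k² = 94×95×189/6 = 281295
∑_{k=95}^{227} k² = 3924830 - 281295 = 3643535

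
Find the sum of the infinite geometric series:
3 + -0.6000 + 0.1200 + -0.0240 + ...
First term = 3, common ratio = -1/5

For |r| < 1, S = a / (1 - r)
S = 3 / (1 - (-1/5))
S = 3 / (6/5)
S = 5/2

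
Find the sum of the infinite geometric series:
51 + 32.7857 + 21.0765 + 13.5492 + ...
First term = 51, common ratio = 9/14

For |r| < 1, S = a / (1 - r)
S = 51 / (1 - (9/14))
S = 51 / (5/14)
S = 714/5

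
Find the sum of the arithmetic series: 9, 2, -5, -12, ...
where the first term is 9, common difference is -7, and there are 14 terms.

Sₙ = n/2 × (first + last)
Last term = a + (n-1)d = 9 + (14-1)×(-7) = -82
S_14 = 14/2 × (9 + (-82))
S_14 = 14/2 × (-73) = -511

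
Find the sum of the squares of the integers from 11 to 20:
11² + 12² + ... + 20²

Use ∑_{k=1}^{n} k² = n(n+1)(2n+1)/6, then subtract the first 10 terms.
∑_{k=1}^{20} k² = 20×21×41/6 = 2870
∑_{k=1}^{10} k² = 10×11×21/6 = 385
∑_{k=11}^{20} k² = 2870 - 385 = 2485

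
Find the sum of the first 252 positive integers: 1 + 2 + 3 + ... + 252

Formula: ∑k = n(n+1)/2
= 252×253/2
= 63756/2
= 31878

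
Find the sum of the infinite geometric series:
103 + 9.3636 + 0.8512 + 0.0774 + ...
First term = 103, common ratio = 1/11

For |r| < 1, S = a / (1 - r)
S = 103 / (1 - (1/11))
S = 103 / (10/11)
S = 1133/10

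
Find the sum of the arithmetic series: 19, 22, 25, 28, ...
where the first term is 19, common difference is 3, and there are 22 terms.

Sₙ = n/2 × (first + last)
Last term = a + (n-1)d = 19 + (22-1)×3 = 82
S_22 = 22/2 × (19 + 82)
S_22 = 22/2 × 101 = 1111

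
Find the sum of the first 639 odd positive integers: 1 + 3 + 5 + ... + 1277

Sum of first n odd numbers = n²
= 639²
= 408321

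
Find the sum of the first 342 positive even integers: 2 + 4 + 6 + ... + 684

Sum of first n even numbers = n(n+1)
= 342×343
= 117306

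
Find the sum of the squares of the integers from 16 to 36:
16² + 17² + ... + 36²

Use ∑_{k=1}^{n} k² = n(n+1)(2n+1)/6, then subtract the first 15 terms.
∑_{k=1}^{36} k² = 36×37×73/6 = 16206
∑_{k=1}^{15} k² = 15×16×31/6 = 1240
∑_{k=16}^{36} k² = 16206 - 1240 = 14966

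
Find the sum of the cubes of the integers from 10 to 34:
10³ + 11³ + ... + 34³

Use ∑_{k=1}^{n} k³ = [n(n+1)/2]², then subtract the first 9 terms.
∑_{k=1}^{34} k³ = [34×35/2]² = 595² = 354025
∑_{k=1}^{9} k³ = [9×10/2]² = 45² = 2025
∑_{k=10}^{34} k³ = 354025 - 2025 = 352000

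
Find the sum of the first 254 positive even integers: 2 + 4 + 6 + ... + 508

Sum of first n even numbers = n(n+1)
= 254×255
= 64770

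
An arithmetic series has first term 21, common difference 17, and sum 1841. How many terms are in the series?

Using S = n/2 × [2a + (n-1)d]
1841 = n/2 × [2(21) + (n-1)(17)]
1841 = n/2 × [42 + 17n - 17]
3682 = n × [25 + 17n]
17n² + (25)n - 3682 = 0
Discriminant: Δ = (25)² - 4(17)(-3682) = 625 + 250376 = 251001
√Δ = 501
n = [-(25) + √Δ] / (2·17) = (-25 + 501) / 34 = 476 / 34 = 14
(The negative root is discarded since n must be a positive integer.)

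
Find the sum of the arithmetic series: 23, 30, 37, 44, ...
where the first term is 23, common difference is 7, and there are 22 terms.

Sₙ = n/2 × (first + last)
Last term = a + (n-1)d = 23 + (22-1)×7 = 170
S_22 = 22/2 × (23 + 170)
S_22 = 22/2 × 193 = 2123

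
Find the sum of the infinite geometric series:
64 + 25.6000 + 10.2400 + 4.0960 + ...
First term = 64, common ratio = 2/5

For |r| < 1, S = a / (1 - r)
S = 64 / (1 - (2/5))
S = 64 / (3/5)
S = 320/3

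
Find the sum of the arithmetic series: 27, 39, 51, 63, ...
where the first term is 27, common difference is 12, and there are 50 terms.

Sₙ = n/2 × (first + last)
Last term = a + (n-1)d = 27 + (50-1)×12 = 615
S_50 = 50/2 × (27 + 615)
S_50 = 50/2 × 642 = 16050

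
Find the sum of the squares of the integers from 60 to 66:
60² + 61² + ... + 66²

Use ∑_{k=1}^{n} k² = n(n+1)(2n+1)/6, then subtract the first 59 terms.
∑_{k=1}^{66} k² = 66×67×133/6 = 98021
∑_{k=1}^{59} k² = 59×60×119/6 = 70210
∑_{k=60}^{66} k² = 98021 - 70210 = 27811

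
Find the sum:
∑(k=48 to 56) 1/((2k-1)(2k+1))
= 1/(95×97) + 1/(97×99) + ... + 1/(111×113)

Partial fractions: 1/((2k-1)(2k+1)) = (1/2)[1/(2k-1) - 1/(2k+1)]
The series telescopes:
= (1/2)[1/95 - 1/113]
= 9/10735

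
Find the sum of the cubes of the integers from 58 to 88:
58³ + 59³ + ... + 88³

Use ∑_{k=1}^{n} k³ = [n(n+1)/2]², then subtract the first 57 terms.
∑_{k=1}^{88} k³ = [88×89/2]² = 3916² = 15335056
∑_{k=1}^{57} k³ = [57×58/2]² = 1653² = 2732409
∑_{k=58}^{88} k³ = 15335056 - 2732409 = 12602647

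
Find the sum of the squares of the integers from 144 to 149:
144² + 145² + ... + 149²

Use ∑_{k=1}^{n} k² = n(n+1)(2n+1)/6, then subtract the first 143 terms.
∑_{k=1}^{149} k² = 149×150×299/6 = 1113775
∑_{k=1}^{143} k² = 143×144×287/6 = 984984
∑_{k=144}^{149} k² = 1113775 - 984984 = 128791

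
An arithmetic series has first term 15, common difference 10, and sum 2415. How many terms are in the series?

Using S = n/2 × [2a + (n-1)d]
2415 = n/2 × [2(15) + (n-1)(10)]
2415 = n/2 × [30 + 10n - 10]
4830 = n × [20 + 10n]
10n² + (20)n - 4830 = 0
Discriminant: Δ = (20)² - 4(10)(-4830) = 400 + 193200 = 193600
√Δ = 440
n = [-(20) + √Δ] / (2·10) = (-20 + 440) / 20 = 420 / 20 = 21
(The negative root is discarded since n must be a positive integer.)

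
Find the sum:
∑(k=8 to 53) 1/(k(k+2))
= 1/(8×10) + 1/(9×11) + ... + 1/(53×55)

Partial fractions: 1/(k(k+2)) = (1/2)[1/k - 1/(k+2)]
Telescoping leaves the first two and last two terms:
= (1/2)[1/8 + 1/9 - 1/54 - 1/55]
= 2369/23760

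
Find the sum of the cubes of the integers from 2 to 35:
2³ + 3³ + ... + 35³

Use ∑_{k=1}^{n} k³ = [n(n+1)/2]², then subtract the first 1 terms.
∑_{k=1}^{35} k³ = [35×36/2]² = 630² = 396900
∑_{k=1}^{1} k³ = [1×2/2]² = 1² = 1
∑_{k=2}^{35} k³ = 396900 - 1 = 396899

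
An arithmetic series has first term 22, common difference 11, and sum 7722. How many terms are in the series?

Using S = n/2 × [2a + (n-1)d]
7722 = n/2 × [2(22) + (n-1)(11)]
7722 = n/2 × [44 + 11n - 11]
15444 = n × [33 + 11n]
11n² + (33)n - 15444 = 0
Discriminant: Δ = (33)² - 4(11)(-15444) = 1089 + 679536 = 680625
√Δ = 825
n = [-(33) + √Δ] / (2·11) = (-33 + 825) / 22 = 792 / 22 = 36
(The negative root is discarded since n must be a positive integer.)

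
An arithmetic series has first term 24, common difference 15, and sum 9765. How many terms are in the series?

Using S = n/2 × [2a + (n-1)d]
9765 = n/2 × [2(24) + (n-1)(15)]
9765 = n/2 × [48 + 15n - 15]
19530 = n × [33 + 15n]
15n² + (33)n - 19530 = 0
Discriminant: Δ = (33)² - 4(15)(-19530) = 1089 + 1171800 = 1172889
√Δ = 1083
n = [-(33) + √Δ] / (2·15) = (-33 + 1083) / 30 = 1050 / 30 = 35
(The negative root is discarded since n must be a positive integer.)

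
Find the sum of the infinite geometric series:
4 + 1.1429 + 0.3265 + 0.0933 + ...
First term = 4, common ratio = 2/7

For |r| < 1, S = a / (1 - r)
S = 4 / (1 - (2/7))
S = 4 / (5/7)
S = 28/5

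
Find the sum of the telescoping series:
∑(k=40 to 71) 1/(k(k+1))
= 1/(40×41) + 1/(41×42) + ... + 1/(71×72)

Partial fractions: 1/(k(k+1)) = 1/k - 1/(k+1)
The series telescopes:
= (1/40 - 1/41) + (1/41 - 1/42) + ... + (1/71 - 1/72)
= 1/40 - 1/72
= 1/90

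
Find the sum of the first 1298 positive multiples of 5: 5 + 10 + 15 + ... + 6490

Factor out 5: = 5(1 + 2 + ... + 1298) = 5 × n(n+1)/2
= 5 × 1298×1299/2
= 5 × 843051
= 4215255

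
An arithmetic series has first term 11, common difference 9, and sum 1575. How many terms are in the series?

Using S = n/2 × [2a + (n-1)d]
1575 = n/2 × [2(11) + (n-1)(9)]
1575 = n/2 × [22 + 9n - 9]
3150 = n × [13 + 9n]
9n² + (13)n - 3150 = 0
Discriminant: Δ = (13)² - 4(9)(-3150) = 169 + 113400 = 113569
√Δ = 337
n = [-(13) + √Δ] / (2·9) = (-13 + 337) / 18 = 324 / 18 = 18
(The negative root is discarded since n must be a positive integer.)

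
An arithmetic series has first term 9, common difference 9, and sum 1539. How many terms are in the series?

Using S = n/2 × [2a + (n-1)d]
1539 = n/2 × [2(9) + (n-1)(9)]
1539 = n/2 × [18 + 9n - 9]
3078 = n × [9 + 9n]
9n² + (9)n - 3078 = 0
Discriminant: Δ = (9)² - 4(9)(-3078) = 81 + 110808 = 110889
√Δ = 333
n = [-(9) + √Δ] / (2·9) = (-9 + 333) / 18 = 324 / 18 = 18
(The negative root is discarded since n must be a positive integer.)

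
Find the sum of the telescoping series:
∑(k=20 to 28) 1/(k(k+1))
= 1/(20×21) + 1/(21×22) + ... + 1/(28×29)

Partial fractions: 1/(k(k+1)) = 1/k - 1/(k+1)
The series telescopes:
= (1/20 - 1/21) + (1/21 - 1/22) + ... + (1/28 - 1/29)
= 1/20 - 1/29
= 9/580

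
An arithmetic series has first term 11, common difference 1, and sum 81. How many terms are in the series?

Using S = n/2 × [2a + (n-1)d]
81 = n/2 × [2(11) + (n-1)(1)]
81 = n/2 × [22 + 1n - 1]
162 = n × [21 + 1n]
1n² + (21)n - 162 = 0
Discriminant: Δ = (21)² - 4(1)(-162) = 441 + 648 = 1089
√Δ = 33
n = [-(21) + √Δ] / (2·1) = (-21 + 33) / 2 = 12 / 2 = 6
(The negative root is discarded since n must be a positive integer.)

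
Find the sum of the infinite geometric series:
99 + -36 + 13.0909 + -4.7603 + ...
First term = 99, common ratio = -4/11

For |r| < 1, S = a / (1 - r)
S = 99 / (1 - (-4/11))
S = 99 / (15/11)
S = 363/5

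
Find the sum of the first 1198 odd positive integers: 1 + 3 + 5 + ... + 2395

Sum of first n odd numbers = n²
= 1198²
= 1435204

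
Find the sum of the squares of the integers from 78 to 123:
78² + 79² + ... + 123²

Use ∑_{k=1}^{n} k² = n(n+1)(2n+1)/6, then subtract the first 77 terms.
∑_{k=1}^{123} k² = 123×124×247/6 = 627874
∑_{k=1}^{77} k² = 77×78×155/6 = 155155
∑_{k=78}^{123} k² = 627874 - 155155 = 472719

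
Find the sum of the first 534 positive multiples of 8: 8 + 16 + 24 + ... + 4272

Factor out 8: = 8(1 + 2 + ... + 534) = 8 × n(n+1)/2
= 8 × 534×535/2
= 8 × 142845
= 1142760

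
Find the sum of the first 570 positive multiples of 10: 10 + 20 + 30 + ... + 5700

Factor out 10: = 10(1 + 2 + ... + 570) = 10 × n(n+1)/2
= 10 × 570×571/2
= 10 × 162735
= 1627350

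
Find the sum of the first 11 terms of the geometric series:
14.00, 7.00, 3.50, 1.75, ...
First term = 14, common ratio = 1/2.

Sₙ = a(1 - rⁿ) / (1 - r)
S_11 = 14(1 - (1/2)^11) / (1 - (1/2))
S_11 = 14(1 - (1/2048)) / (1/2)
S_11 = 14329/512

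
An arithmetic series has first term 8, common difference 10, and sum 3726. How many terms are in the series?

Using S = n/2 × [2a + (n-1)d]
3726 = n/2 × [2(8) + (n-1)(10)]
3726 = n/2 × [16 + 10n - 10]
7452 = n × [6 + 10n]
10n² + (6)n - 7452 = 0
Discriminant: Δ = (6)² - 4(10)(-7452) = 36 + 298080 = 298116
√Δ = 546
n = [-(6) + √Δ] / (2·10) = (-6 + 546) / 20 = 540 / 20 = 27
(The negative root is discarded since n must be a positive integer.)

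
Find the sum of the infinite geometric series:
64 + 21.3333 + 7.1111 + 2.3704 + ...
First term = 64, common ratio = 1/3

For |r| < 1, S = a / (1 - r)
S = 64 / (1 - (1/3))
S = 64 / (2/3)
S = 96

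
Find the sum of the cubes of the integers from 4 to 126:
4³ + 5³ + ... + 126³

Use ∑_{k=1}^{n} k³ = [n(n+1)/2]², then subtract the first 3 terms.
∑_{k=1}^{126} k³ = [126×127/2]² = 8001² = 64016001
∑_{k=1}^{3} k³ = [3×4/2]² = 6² = 36
∑_{k=4}^{126} k³ = 64016001 - 36 = 64015965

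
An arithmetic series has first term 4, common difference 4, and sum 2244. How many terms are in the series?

Using S = n/2 × [2a + (n-1)d]
2244 = n/2 × [2(4) + (n-1)(4)]
2244 = n/2 × [8 + 4n - 4]
4488 = n × [4 + 4n]
4n² + (4)n - 4488 = 0
Discriminant: Δ = (4)² - 4(4)(-4488) = 16 + 71808 = 71824
√Δ = 268
n = [-(4) + √Δ] / (2·4) = (-4 + 268) / 8 = 264 / 8 = 33
(The negative root is discarded since n must be a positive integer.)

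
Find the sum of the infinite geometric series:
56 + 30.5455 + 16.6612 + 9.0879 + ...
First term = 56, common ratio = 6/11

For |r| < 1, S = a / (1 - r)
S = 56 / (1 - (6/11))
S = 56 / (5/11)
S = 616/5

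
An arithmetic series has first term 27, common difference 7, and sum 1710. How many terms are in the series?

Using S = n/2 × [2a + (n-1)d]
1710 = n/2 × [2(27) + (n-1)(7)]
1710 = n/2 × [54 + 7n - 7]
3420 = n × [47 + 7n]
7n² + (47)n - 3420 = 0
Discriminant: Δ = (47)² - 4(7)(-3420) = 2209 + 95760 = 97969
√Δ = 313
n = [-(47) + √Δ] / (2·7) = (-47 + 313) / 14 = 266 / 14 = 19
(The negative root is discarded since n must be a positive integer.)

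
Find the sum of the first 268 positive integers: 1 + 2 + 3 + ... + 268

Formula: ∑k = n(n+1)/2
= 268×269/2
= 72092/2
= 36046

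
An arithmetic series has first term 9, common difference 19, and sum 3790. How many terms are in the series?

Using S = n/2 × [2a + (n-1)d]
3790 = n/2 × [2(9) + (n-1)(19)]
3790 = n/2 × [18 + 19n - 19]
7580 = n × [-1 + 19n]
19n² + (-1)n - 7580 = 0
Discriminant: Δ = (-1)² - 4(19)(-7580) = 1 + 576080 = 576081
√Δ = 759
n = [-(-1) + √Δ] / (2·19) = (1 + 759) / 38 = 760 / 38 = 20
(The negative root is discarded since n must be a positive integer.)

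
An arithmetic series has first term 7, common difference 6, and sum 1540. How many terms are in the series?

Using S = n/2 × [2a + (n-1)d]
1540 = n/2 × [2(7) + (n-1)(6)]
1540 = n/2 × [14 + 6n - 6]
3080 = n × [8 + 6n]
6n² + (8)n - 3080 = 0
Discriminant: Δ = (8)² - 4(6)(-3080) = 64 + 73920 = 73984
√Δ = 272
n = [-(8) + √Δ] / (2·6) = (-8 + 272) / 12 = 264 / 12 = 22
(The negative root is discarded since n must be a positive integer.)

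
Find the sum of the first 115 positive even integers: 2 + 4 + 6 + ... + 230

Sum of first n even numbers = n(n+1)
= 115×116
= 13340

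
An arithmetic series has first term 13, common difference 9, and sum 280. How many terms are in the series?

Using S = n/2 × [2a + (n-1)d]
280 = n/2 × [2(13) + (n-1)(9)]
280 = n/2 × [26 + 9n - 9]
560 = n × [17 + 9n]
9n² + (17)n - 560 = 0
Discriminant: Δ = (17)² - 4(9)(-560) = 289 + 20160 = 20449
√Δ = 143
n = [-(17) + √Δ] / (2·9) = (-17 + 143) / 18 = 126 / 18 = 7
(The negative root is discarded since n must be a positive integer.)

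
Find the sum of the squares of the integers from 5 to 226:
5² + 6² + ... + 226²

Use ∑_{k=1}^{n} k² = n(n+1)(2n+1)/6, then subtract the first 4 terms.
∑_{k=1}^{226} k² = 226×227×453/6 = 3873301
∑_{k=1}^{4} k² = 4×5×9/6 = 30
∑_{k=5}^{226} k² = 3873301 - 30 = 3873271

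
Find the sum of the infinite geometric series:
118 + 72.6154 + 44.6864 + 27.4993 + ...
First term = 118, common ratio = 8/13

For |r| < 1, S = a / (1 - r)
S = 118 / (1 - (8/13))
S = 118 / (5/13)
S = 1534/5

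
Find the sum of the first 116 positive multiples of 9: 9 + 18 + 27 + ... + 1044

Factor out 9: = 9(1 + 2 + ... + 116) = 9 × n(n+1)/2
= 9 × 116×117/2
= 9 × 6786
= 61074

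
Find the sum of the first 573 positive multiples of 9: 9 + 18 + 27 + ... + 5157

Factor out 9: = 9(1 + 2 + ... + 573) = 9 × n(n+1)/2
= 9 × 573×574/2
= 9 × 164451
= 1480059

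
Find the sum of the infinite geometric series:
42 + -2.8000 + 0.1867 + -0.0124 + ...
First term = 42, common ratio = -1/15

For |r| < 1, S = a / (1 - r)
S = 42 / (1 - (-1/15))
S = 42 / (16/15)
S = 315/8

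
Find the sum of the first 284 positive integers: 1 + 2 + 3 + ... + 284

Formula: ∑k = n(n+1)/2
= 284×285/2
= 80940/2
= 40470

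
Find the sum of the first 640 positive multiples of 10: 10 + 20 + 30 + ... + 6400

Factor out 10: = 10(1 + 2 + ... + 640) = 10 × n(n+1)/2
= 10 × 640×641/2
= 10 × 205120
= 2051200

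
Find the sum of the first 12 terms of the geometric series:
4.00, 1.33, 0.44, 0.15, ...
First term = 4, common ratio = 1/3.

Sₙ = a(1 - rⁿ) / (1 - r)
S_12 = 4(1 - (1/3)^12) / (1 - (1/3))
S_12 = 4(1 - (1/531441)) / (2/3)
S_12 = 1062880/177147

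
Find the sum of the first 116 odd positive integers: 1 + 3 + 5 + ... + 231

Sum of first n odd numbers = n²
= 116²
= 13456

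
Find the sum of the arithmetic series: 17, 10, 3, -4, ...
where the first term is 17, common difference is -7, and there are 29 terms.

Sₙ = n/2 × (first + last)
Last term = a + (n-1)d = 17 + (29-1)×(-7) = -179
S_29 = 29/2 × (17 + (-179))
S_29 = 29/2 × (-162) = -2349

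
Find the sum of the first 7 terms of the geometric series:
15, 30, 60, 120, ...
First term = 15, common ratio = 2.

Sₙ = a(1 - rⁿ) / (1 - r)
S_7 = 15(1 - 2^7) / (1 - 2)
S_7 = 15(1 - 128) / (-1)
S_7 = 1905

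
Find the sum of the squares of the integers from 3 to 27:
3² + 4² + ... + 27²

Use ∑_{k=1}^{n} k² = n(n+1)(2n+1)/6, then subtract the first 2 terms.
∑_{k=1}^{27} k² = 27×28×55/6 = 6930
∑_{k=1}^{2} k² = 2×3×5/6 = 5
∑_{k=3}^{27} k² = 6930 - 5 = 6925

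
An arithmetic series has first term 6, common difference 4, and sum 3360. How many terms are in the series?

Using S = n/2 × [2a + (n-1)d]
3360 = n/2 × [2(6) + (n-1)(4)]
3360 = n/2 × [12 + 4n - 4]
6720 = n × [8 + 4n]
4n² + (8)n - 6720 = 0
Discriminant: Δ = (8)² - 4(4)(-6720) = 64 + 107520 = 107584
√Δ = 328
n = [-(8) + √Δ] / (2·4) = (-8 + 328) / 8 = 320 / 8 = 40
(The negative root is discarded since n must be a positive integer.)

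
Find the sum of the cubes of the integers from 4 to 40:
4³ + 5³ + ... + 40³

Use ∑_{k=1}^{n} k³ = [n(n+1)/2]², then subtract the first 3 terms.
∑_{k=1}^{40} k³ = [40×41/2]² = 820² = 672400
∑_{k=1}^{3} k³ = [3×4/2]² = 6² = 36
∑_{k=4}^{40} k³ = 672400 - 36 = 672364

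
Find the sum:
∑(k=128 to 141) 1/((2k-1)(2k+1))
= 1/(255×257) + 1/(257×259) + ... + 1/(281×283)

Partial fractions: 1/((2k-1)(2k+1)) = (1/2)[1/(2k-1) - 1/(2k+1)]
The series telescopes:
= (1/2)[1/255 - 1/283]
= 14/72165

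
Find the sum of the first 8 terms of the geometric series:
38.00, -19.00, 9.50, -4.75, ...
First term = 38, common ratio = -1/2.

Sₙ = a(1 - rⁿ) / (1 - r)
S_8 = 38(1 - (-1/2)^8) / (1 - (-1/2))
S_8 = 38(1 - (1/256)) / (3/2)
S_8 = 1615/64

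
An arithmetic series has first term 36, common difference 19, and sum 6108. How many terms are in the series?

Using S = n/2 × [2a + (n-1)d]
6108 = n/2 × [2(36) + (n-1)(19)]
6108 = n/2 × [72 + 19n - 19]
12216 = n × [53 + 19n]
19n² + (53)n - 12216 = 0
Discriminant: Δ = (53)² - 4(19)(-12216) = 2809 + 928416 = 931225
√Δ = 965
n = [-(53) + √Δ] / (2·19) = (-53 + 965) / 38 = 912 / 38 = 24
(The negative root is discarded since n must be a positive integer.)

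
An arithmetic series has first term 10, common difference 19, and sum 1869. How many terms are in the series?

Using S = n/2 × [2a + (n-1)d]
1869 = n/2 × [2(10) + (n-1)(19)]
1869 = n/2 × [20 + 19n - 19]
3738 = n × [1 + 19n]
19n² + (1)n - 3738 = 0
Discriminant: Δ = (1)² - 4(19)(-3738) = 1 + 284088 = 284089
√Δ = 533
n = [-(1) + √Δ] / (2·19) = (-1 + 533) / 38 = 532 / 38 = 14
(The negative root is discarded since n must be a positive integer.)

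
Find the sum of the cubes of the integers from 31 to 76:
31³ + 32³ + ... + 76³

Use ∑_{k=1}^{n} k³ = [n(n+1)/2]², then subtract the first 30 terms.
∑_{k=1}^{76} k³ = [76×77/2]² = 2926² = 8561476
∑_{k=1}^{30} k³ = [30×31/2]² = 465² = 216225
∑_{k=31}^{76} k³ = 8561476 - 216225 = 8345251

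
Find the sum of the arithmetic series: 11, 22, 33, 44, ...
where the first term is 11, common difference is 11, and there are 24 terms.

Sₙ = n/2 × (first + last)
Last term = a + (n-1)d = 11 + (24-1)×11 = 264
S_24 = 24/2 × (11 + 264)
S_24 = 24/2 × 275 = 3300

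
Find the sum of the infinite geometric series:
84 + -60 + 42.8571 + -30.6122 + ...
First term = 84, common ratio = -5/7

For |r| < 1, S = a / (1 - r)
S = 84 / (1 - (-5/7))
S = 84 / (12/7)
S = 49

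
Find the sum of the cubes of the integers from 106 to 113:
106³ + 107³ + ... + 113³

Use ∑_{k=1}^{n} k³ = [n(n+1)/2]², then subtract the first 105 terms.
∑_{k=1}^{113} k³ = [113×114/2]² = 6441² = 41486481
∑_{k=1}^{105} k³ = [105×106/2]² = 5565² = 30969225
∑_{k=106}^{113} k³ = 41486481 - 30969225 = 10517256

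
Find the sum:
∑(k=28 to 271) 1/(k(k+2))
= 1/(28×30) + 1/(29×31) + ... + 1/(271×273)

Partial fractions: 1/(k(k+2)) = (1/2)[1/k - 1/(k+2)]
Telescoping leaves the first two and last two terms:
= (1/2)[1/28 + 1/29 - 1/272 - 1/273]
= 19337/615264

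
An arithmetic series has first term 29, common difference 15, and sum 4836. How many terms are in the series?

Using S = n/2 × [2a + (n-1)d]
4836 = n/2 × [2(29) + (n-1)(15)]
4836 = n/2 × [58 + 15n - 15]
9672 = n × [43 + 15n]
15n² + (43)n - 9672 = 0
Discriminant: Δ = (43)² - 4(15)(-9672) = 1849 + 580320 = 582169
√Δ = 763
n = [-(43) + √Δ] / (2·15) = (-43 + 763) / 30 = 720 / 30 = 24
(The negative root is discarded since n must be a positive integer.)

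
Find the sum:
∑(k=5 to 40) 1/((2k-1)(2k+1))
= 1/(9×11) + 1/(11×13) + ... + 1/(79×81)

Partial fractions: 1/((2k-1)(2k+1)) = (1/2)[1/(2k-1) - 1/(2k+1)]
The series telescopes:
= (1/2)[1/9 - 1/81]
= 4/81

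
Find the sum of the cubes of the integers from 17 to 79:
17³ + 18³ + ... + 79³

Use ∑_{k=1}^{n} k³ = [n(n+1)/2]², then subtract the first 16 terms.
∑_{k=1}^{79} k³ = [79×80/2]² = 3160² = 9985600
∑_{k=1}^{16} k³ = [16×17/2]² = 136² = 18496
∑_{k=17}^{79} k³ = 9985600 - 18496 = 9967104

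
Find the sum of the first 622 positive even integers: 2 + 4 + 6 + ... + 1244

Sum of first n even numbers = n(n+1)
= 622×623
= 387506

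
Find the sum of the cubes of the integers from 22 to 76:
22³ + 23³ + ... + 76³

Use ∑_{k=1}^{n} k³ = [n(n+1)/2]², then subtract the first 21 terms.
∑_{k=1}^{76} k³ = [76×77/2]² = 2926² = 8561476
∑_{k=1}^{21} k³ = [21×22/2]² = 231² = 53361
∑_{k=22}^{76} k³ = 8561476 - 53361 = 8508115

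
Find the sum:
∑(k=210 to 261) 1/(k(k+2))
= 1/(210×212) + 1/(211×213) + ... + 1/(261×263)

Partial fractions: 1/(k(k+2)) = (1/2)[1/k - 1/(k+2)]
Telescoping leaves the first two and last two terms:
= (1/2)[1/210 + 1/211 - 1/262 - 1/263]
= 1436669/1526612430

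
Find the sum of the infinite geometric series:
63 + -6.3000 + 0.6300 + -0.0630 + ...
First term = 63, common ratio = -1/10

For |r| < 1, S = a / (1 - r)
S = 63 / (1 - (-1/10))
S = 63 / (11/10)
S = 630/11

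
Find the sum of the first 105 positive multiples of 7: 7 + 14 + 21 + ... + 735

Factor out 7: = 7(1 + 2 + ... + 105) = 7 × n(n+1)/2
= 7 × 105×106/2
= 7 × 5565
= 38955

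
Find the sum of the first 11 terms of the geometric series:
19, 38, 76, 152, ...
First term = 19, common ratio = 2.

Sₙ = a(1 - rⁿ) / (1 - r)
S_11 = 19(1 - 2^11) / (1 - 2)
S_11 = 19(1 - 2048) / (-1)
S_11 = 38893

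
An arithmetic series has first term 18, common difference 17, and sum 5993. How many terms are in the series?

Using S = n/2 × [2a + (n-1)d]
5993 = n/2 × [2(18) + (n-1)(17)]
5993 = n/2 × [36 + 17n - 17]
11986 = n × [19 + 17n]
17n² + (19)n - 11986 = 0
Discriminant: Δ = (19)² - 4(17)(-11986) = 361 + 815048 = 815409
√Δ = 903
n = [-(19) + √Δ] / (2·17) = (-19 + 903) / 34 = 884 / 34 = 26
(The negative root is discarded since n must be a positive integer.)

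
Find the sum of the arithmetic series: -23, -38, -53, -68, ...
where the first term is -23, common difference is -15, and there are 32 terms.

Sₙ = n/2 × (first + last)
Last term = a + (n-1)d = -23 + (32-1)×(-15) = -488
S_32 = 32/2 × (-23 + (-488))
S_32 = 32/2 × (-511) = -8176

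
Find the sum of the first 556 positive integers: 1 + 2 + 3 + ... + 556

Formula: ∑k = n(n+1)/2
= 556×557/2
= 309692/2
= 154846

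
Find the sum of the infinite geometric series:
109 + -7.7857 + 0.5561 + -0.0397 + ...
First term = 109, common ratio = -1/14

For |r| < 1, S = a / (1 - r)
S = 109 / (1 - (-1/14))
S = 109 / (15/14)
S = 1526/15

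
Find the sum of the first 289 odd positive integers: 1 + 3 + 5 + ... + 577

Sum of first n odd numbers = n²
= 289²
= 83521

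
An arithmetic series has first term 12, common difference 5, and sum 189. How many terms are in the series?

Using S = n/2 × [2a + (n-1)d]
189 = n/2 × [2(12) + (n-1)(5)]
189 = n/2 × [24 + 5n - 5]
378 = n × [19 + 5n]
5n² + (19)n - 378 = 0
Discriminant: Δ = (19)² - 4(5)(-378) = 361 + 7560 = 7921
√Δ = 89
n = [-(19) + √Δ] / (2·5) = (-19 + 89) / 10 = 70 / 10 = 7
(The negative root is discarded since n must be a positive integer.)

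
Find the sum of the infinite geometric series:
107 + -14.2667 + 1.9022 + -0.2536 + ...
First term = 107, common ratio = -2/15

For |r| < 1, S = a / (1 - r)
S = 107 / (1 - (-2/15))
S = 107 / (17/15)
S = 1605/17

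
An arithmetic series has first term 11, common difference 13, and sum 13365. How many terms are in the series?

Using S = n/2 × [2a + (n-1)d]
13365 = n/2 × [2(11) + (n-1)(13)]
13365 = n/2 × [22 + 13n - 13]
26730 = n × [9 + 13n]
13n² + (9)n - 26730 = 0
Discriminant: Δ = (9)² - 4(13)(-26730) = 81 + 1389960 = 1390041
√Δ = 1179
n = [-(9) + √Δ] / (2·13) = (-9 + 1179) / 26 = 1170 / 26 = 45
(The negative root is discarded since n must be a positive integer.)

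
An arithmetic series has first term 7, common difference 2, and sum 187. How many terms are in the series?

Using S = n/2 × [2a + (n-1)d]
187 = n/2 × [2(7) + (n-1)(2)]
187 = n/2 × [14 + 2n - 2]
374 = n × [12 + 2n]
2n² + (12)n - 374 = 0
Discriminant: Δ = (12)² - 4(2)(-374) = 144 + 2992 = 3136
√Δ = 56
n = [-(12) + √Δ] / (2·2) = (-12 + 56) / 4 = 44 / 4 = 11
(The negative root is discarded since n must be a positive integer.)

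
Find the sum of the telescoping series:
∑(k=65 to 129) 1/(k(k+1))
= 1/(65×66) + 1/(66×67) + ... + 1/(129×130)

Partial fractions: 1/(k(k+1)) = 1/k - 1/(k+1)
The series telescopes:
= (1/65 - 1/66) + (1/66 - 1/67) + ... + (1/129 - 1/130)
= 1/65 - 1/130
= 1/130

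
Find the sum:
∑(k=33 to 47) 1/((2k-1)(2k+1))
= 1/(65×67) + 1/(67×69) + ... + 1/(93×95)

Partial fractions: 1/((2k-1)(2k+1)) = (1/2)[1/(2k-1) - 1/(2k+1)]
The series telescopes:
= (1/2)[1/65 - 1/95]
= 3/1235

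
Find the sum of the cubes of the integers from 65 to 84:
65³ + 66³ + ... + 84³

Use ∑_{k=1}^{n} k³ = [n(n+1)/2]², then subtract the first 64 terms.
∑_{k=1}^{84} k³ = [84×85/2]² = 3570² = 12744900
∑_{k=1}^{64} k³ = [64×65/2]² = 2080² = 4326400
∑_{k=65}^{84} k³ = 12744900 - 4326400 = 8418500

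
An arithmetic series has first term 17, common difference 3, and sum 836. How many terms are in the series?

Using S = n/2 × [2a + (n-1)d]
836 = n/2 × [2(17) + (n-1)(3)]
836 = n/2 × [34 + 3n - 3]
1672 = n × [31 + 3n]
3n² + (31)n - 1672 = 0
Discriminant: Δ = (31)² - 4(3)(-1672) = 961 + 20064 = 21025
√Δ = 145
n = [-(31) + √Δ] / (2·3) = (-31 + 145) / 6 = 114 / 6 = 19
(The negative root is discarded since n must be a positive integer.)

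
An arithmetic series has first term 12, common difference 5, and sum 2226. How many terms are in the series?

Using S = n/2 × [2a + (n-1)d]
2226 = n/2 × [2(12) + (n-1)(5)]
2226 = n/2 × [24 + 5n - 5]
4452 = n × [19 + 5n]
5n² + (19)n - 4452 = 0
Discriminant: Δ = (19)² - 4(5)(-4452) = 361 + 89040 = 89401
√Δ = 299
n = [-(19) + √Δ] / (2·5) = (-19 + 299) / 10 = 280 / 10 = 28
(The negative root is discarded since n must be a positive integer.)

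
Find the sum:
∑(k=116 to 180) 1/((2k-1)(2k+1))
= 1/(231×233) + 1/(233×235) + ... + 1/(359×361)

Partial fractions: 1/((2k-1)(2k+1)) = (1/2)[1/(2k-1) - 1/(2k+1)]
The series telescopes:
= (1/2)[1/231 - 1/361]
= 65/83391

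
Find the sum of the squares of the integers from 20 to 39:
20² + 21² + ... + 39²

Use ∑_{k=1}^{n} k² = n(n+1)(2n+1)/6, then subtract the first 19 terms.
∑_{k=1}^{39} k² = 39×40×79/6 = 20540
∑_{k=1}^{19} k² = 19×20×39/6 = 2470
∑_{k=20}^{39} k² = 20540 - 2470 = 18070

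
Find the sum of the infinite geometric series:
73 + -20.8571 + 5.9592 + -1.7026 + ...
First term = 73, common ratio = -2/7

For |r| < 1, S = a / (1 - r)
S = 73 / (1 - (-2/7))
S = 73 / (9/7)
S = 511/9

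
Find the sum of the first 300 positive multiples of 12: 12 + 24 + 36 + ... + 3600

Factor out 12: = 12(1 + 2 + ... + 300) = 12 × n(n+1)/2
= 12 × 300×301/2
= 12 × 45150
= 541800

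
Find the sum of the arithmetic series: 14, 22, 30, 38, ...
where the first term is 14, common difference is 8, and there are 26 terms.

Sₙ = n/2 × (first + last)
Last term = a + (n-1)d = 14 + (26-1)×8 = 214
S_26 = 26/2 × (14 + 214)
S_26 = 26/2 × 228 = 2964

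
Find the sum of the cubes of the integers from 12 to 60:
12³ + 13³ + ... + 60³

Use ∑_{k=1}^{n} k³ = [n(n+1)/2]², then subtract the first 11 terms.
∑_{k=1}^{60} k³ = [60×61/2]² = 1830² = 3348900
∑_{k=1}^{11} k³ = [11×12/2]² = 66² = 4356
∑_{k=12}^{60} k³ = 3348900 - 4356 = 3344544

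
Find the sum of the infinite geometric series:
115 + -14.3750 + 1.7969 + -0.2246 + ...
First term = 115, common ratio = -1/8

For |r| < 1, S = a / (1 - r)
S = 115 / (1 - (-1/8))
S = 115 / (9/8)
S = 920/9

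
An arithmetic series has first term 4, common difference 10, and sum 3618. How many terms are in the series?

Using S = n/2 × [2a + (n-1)d]
3618 = n/2 × [2(4) + (n-1)(10)]
3618 = n/2 × [8 + 10n - 10]
7236 = n × [-2 + 10n]
10n² + (-2)n - 7236 = 0
Discriminant: Δ = (-2)² - 4(10)(-7236) = 4 + 289440 = 289444
√Δ = 538
n = [-(-2) + √Δ] / (2·10) = (2 + 538) / 20 = 540 / 20 = 27
(The negative root is discarded since n must be a positive integer.)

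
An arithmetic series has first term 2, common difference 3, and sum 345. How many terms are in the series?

Using S = n/2 × [2a + (n-1)d]
345 = n/2 × [2(2) + (n-1)(3)]
345 = n/2 × [4 + 3n - 3]
690 = n × [1 + 3n]
3n² + (1)n - 690 = 0
Discriminant: Δ = (1)² - 4(3)(-690) = 1 + 8280 = 8281
√Δ = 91
n = [-(1) + √Δ] / (2·3) = (-1 + 91) / 6 = 90 / 6 = 15
(The negative root is discarded since n must be a positive integer.)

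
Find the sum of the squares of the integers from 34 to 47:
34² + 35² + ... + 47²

Use ∑_{k=1}^{n} k² = n(n+1)(2n+1)/6, then subtract the first 33 terms.
∑_{k=1}^{47} k² = 47×48×95/6 = 35720
∑_{k=1}^{33} k² = 33×34×67/6 = 12529
∑_{k=34}^{47} k² = 35720 - 12529 = 23191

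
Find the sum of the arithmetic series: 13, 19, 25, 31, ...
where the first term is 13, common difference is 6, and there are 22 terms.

Sₙ = n/2 × (first + last)
Last term = a + (n-1)d = 13 + (22-1)×6 = 139
S_22 = 22/2 × (13 + 139)
S_22 = 22/2 × 152 = 1672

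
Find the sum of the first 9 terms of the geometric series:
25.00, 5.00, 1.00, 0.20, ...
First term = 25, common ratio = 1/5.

Sₙ = a(1 - rⁿ) / (1 - r)
S_9 = 25(1 - (1/5)^9) / (1 - (1/5))
S_9 = 25(1 - (1/1953125)) / (4/5)
S_9 = 488281/15625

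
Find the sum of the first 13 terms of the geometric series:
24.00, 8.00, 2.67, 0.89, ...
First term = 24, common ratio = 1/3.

Sₙ = a(1 - rⁿ) / (1 - r)
S_13 = 24(1 - (1/3)^13) / (1 - (1/3))
S_13 = 24(1 - (1/1594323)) / (2/3)
S_13 = 6377288/177147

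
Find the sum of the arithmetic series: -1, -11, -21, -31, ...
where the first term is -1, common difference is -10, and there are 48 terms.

Sₙ = n/2 × (first + last)
Last term = a + (n-1)d = -1 + (48-1)×(-10) = -471
S_48 = 48/2 × (-1 + (-471))
S_48 = 48/2 × (-472) = -11328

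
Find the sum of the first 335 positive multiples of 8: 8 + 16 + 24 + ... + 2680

Factor out 8: = 8(1 + 2 + ... + 335) = 8 × n(n+1)/2
= 8 × 335×336/2
= 8 × 56280
= 450240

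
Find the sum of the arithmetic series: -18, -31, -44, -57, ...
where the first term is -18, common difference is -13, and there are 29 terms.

Sₙ = n/2 × (first + last)
Last term = a + (n-1)d = -18 + (29-1)×(-13) = -382
S_29 = 29/2 × (-18 + (-382))
S_29 = 29/2 × (-400) = -5800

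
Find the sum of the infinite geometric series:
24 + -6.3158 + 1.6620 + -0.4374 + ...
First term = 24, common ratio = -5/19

For |r| < 1, S = a / (1 - r)
S = 24 / (1 - (-5/19))
S = 24 / (24/19)
S = 19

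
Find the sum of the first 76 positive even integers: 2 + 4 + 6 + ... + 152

Sum of first n even numbers = n(n+1)
= 76×77
= 5852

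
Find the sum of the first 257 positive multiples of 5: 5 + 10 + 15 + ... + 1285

Factor out 5: = 5(1 + 2 + ... + 257) = 5 × n(n+1)/2
= 5 × 257×258/2
= 5 × 33153
= 165765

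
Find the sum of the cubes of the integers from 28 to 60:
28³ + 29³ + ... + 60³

Use ∑_{k=1}^{n} k³ = [n(n+1)/2]², then subtract the first 27 terms.
∑_{k=1}^{60} k³ = [60×61/2]² = 1830² = 3348900
∑_{k=1}^{27} k³ = [27×28/2]² = 378² = 142884
∑_{k=28}^{60} k³ = 3348900 - 142884 = 3206016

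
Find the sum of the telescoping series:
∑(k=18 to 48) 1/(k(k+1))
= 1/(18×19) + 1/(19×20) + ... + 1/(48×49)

Partial fractions: 1/(k(k+1)) = 1/k - 1/(k+1)
The series telescopes:
= (1/18 - 1/19) + (1/19 - 1/20) + ... + (1/48 - 1/49)
= 1/18 - 1/49
= 31/882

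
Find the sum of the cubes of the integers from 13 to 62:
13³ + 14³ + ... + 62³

Use ∑_{k=1}^{n} k³ = [n(n+1)/2]², then subtract the first 12 terms.
∑_{k=1}^{62} k³ = [62×63/2]² = 1953² = 3814209
∑_{k=1}^{12} k³ = [12×13/2]² = 78² = 6084
∑_{k=13}^{62} k³ = 3814209 - 6084 = 3808125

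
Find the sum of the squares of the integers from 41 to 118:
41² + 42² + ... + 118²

Use ∑_{k=1}^{n} k² = n(n+1)(2n+1)/6, then subtract the first 40 terms.
∑_{k=1}^{118} k² = 118×119×237/6 = 554659
∑_{k=1}^{40} k² = 40×41×81/6 = 22140
∑_{k=41}^{118} k² = 554659 - 22140 = 532519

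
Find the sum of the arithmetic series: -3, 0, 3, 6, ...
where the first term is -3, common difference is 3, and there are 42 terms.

Sₙ = n/2 × (first + last)
Last term = a + (n-1)d = -3 + (42-1)×3 = 120
S_42 = 42/2 × (-3 + 120)
S_42 = 42/2 × 117 = 2457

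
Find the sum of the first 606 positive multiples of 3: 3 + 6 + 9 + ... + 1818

Factor out 3: = 3(1 + 2 + ... + 606) = 3 × n(n+1)/2
= 3 × 606×607/2
= 3 × 183921
= 551763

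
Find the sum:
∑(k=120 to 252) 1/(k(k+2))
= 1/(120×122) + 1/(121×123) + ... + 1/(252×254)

Partial fractions: 1/(k(k+2)) = (1/2)[1/k - 1/(k+2)]
Telescoping leaves the first two and last two terms:
= (1/2)[1/120 + 1/121 - 1/253 - 1/254]
= 369341/84825840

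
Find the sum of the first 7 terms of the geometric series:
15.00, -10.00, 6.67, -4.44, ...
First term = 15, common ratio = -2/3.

Sₙ = a(1 - rⁿ) / (1 - r)
S_7 = 15(1 - (-2/3)^7) / (1 - (-2/3))
S_7 = 15(1 - (-128/2187)) / (5/3)
S_7 = 2315/243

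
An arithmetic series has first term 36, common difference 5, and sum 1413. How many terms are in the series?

Using S = n/2 × [2a + (n-1)d]
1413 = n/2 × [2(36) + (n-1)(5)]
1413 = n/2 × [72 + 5n - 5]
2826 = n × [67 + 5n]
5n² + (67)n - 2826 = 0
Discriminant: Δ = (67)² - 4(5)(-2826) = 4489 + 56520 = 61009
√Δ = 247
n = [-(67) + √Δ] / (2·5) = (-67 + 247) / 10 = 180 / 10 = 18
(The negative root is discarded since n must be a positive integer.)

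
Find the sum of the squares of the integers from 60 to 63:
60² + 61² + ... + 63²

Use ∑_{k=1}^{n} k² = n(n+1)(2n+1)/6, then subtract the first 59 terms.
∑_{k=1}^{63} k² = 63×64×127/6 = 85344
∑_{k=1}^{59} k² = 59×60×119/6 = 70210
∑_{k=60}^{63} k² = 85344 - 70210 = 15134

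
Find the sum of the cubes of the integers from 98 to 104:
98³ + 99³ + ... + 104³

Use ∑_{k=1}^{n} k³ = [n(n+1)/2]², then subtract the first 97 terms.
∑_{k=1}^{104} k³ = [104×105/2]² = 5460² = 29811600
∑_{k=1}^{97} k³ = [97×98/2]² = 4753² = 22591009
∑_{k=98}^{104} k³ = 29811600 - 22591009 = 7220591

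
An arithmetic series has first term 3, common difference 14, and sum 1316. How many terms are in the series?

Using S = n/2 × [2a + (n-1)d]
1316 = n/2 × [2(3) + (n-1)(14)]
1316 = n/2 × [6 + 14n - 14]
2632 = n × [-8 + 14n]
14n² + (-8)n - 2632 = 0
Discriminant: Δ = (-8)² - 4(14)(-2632) = 64 + 147392 = 147456
√Δ = 384
n = [-(-8) + √Δ] / (2·14) = (8 + 384) / 28 = 392 / 28 = 14
(The negative root is discarded since n must be a positive integer.)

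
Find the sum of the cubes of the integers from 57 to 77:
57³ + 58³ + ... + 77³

Use ∑_{k=1}^{n} k³ = [n(n+1)/2]², then subtract the first 56 terms.
∑_{k=1}^{77} k³ = [77×78/2]² = 3003² = 9018009
∑_{k=1}^{56} k³ = [56×57/2]² = 1596² = 2547216
∑_{k=57}^{77} k³ = 9018009 - 2547216 = 6470793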